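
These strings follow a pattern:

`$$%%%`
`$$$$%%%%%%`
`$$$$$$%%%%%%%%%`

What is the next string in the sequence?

$$$$$$$$%%%%%%%%%%%%

Term n consists of 2n $'s, followed by 3n %'s (n = 1, 2, …).
At n = 4 the blocks have lengths 8, 12.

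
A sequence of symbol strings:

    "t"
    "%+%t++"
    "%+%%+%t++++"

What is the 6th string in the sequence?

%+%%+%%+%%+%%+%t++++++++++

Every step adds %+% to the front and ++ to the end of the previous string.
From %+%%+%t++++, 3 further steps: %+%%+%t++++ → %+%%+%%+%t++++++ → %+%%+%%+%%+%t++++++++ → (answer).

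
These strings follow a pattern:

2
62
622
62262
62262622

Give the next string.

From term 3 onward, concatenate the last term with the second-to-last: 62·2 = 622, 622·62 = 62262, …
Continuing: 62262622 · 62262 gives term 6.

6226262262262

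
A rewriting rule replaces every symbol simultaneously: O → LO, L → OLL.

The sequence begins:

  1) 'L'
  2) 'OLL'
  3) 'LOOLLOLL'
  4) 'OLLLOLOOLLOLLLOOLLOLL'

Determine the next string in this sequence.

Rewriting the 21 symbols of OLLLOLOOLLOLLLOOLLOLL one by one yields LO OLL OLL OLL LO OLL LO LO OLL OLL LO OLL OLL OLL LO LO OLL OLL LO OLL OLL; concatenated:

LOOLLOLLOLLLOOLLLOLOOLLOLLLOOLLOLLOLLLOLOOLLOLLLOOLLOLL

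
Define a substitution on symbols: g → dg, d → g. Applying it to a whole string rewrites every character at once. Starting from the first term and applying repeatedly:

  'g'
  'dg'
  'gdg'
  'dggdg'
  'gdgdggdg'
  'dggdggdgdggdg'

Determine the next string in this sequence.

Rewriting the 13 symbols of dggdggdgdggdg one by one yields g dg dg g dg dg g dg g dg dg g dg; concatenated:

gdgdggdgdggdggdgdggdg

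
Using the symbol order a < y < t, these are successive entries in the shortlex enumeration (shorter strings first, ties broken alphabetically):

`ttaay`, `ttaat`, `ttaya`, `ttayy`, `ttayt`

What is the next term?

ttata

The successor of ttayt increments the rightmost position that isn't already t and resets every position after it to a.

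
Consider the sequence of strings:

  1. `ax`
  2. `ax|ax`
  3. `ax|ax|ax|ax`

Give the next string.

ax|ax|ax|ax|ax|ax|ax|ax

Each string is two copies of the previous one joined by '|'.
So the next term is two copies of ax|ax|ax|ax with '|' between the halves.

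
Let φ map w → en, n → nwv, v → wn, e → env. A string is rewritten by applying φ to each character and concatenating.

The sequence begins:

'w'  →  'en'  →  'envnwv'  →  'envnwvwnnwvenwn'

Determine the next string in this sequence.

envnwvwnnwvenwnennwvnwvenwnenvnwvennwv

φ(envnwvwnnwvenwn) expands symbol-by-symbol to env nwv wn nwv en wn en nwv nwv en wn env nwv en nwv; joining the 15 pieces gives the next term.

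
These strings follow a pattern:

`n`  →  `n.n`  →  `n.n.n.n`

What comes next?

Each string is two copies of the previous one joined by '.'.
Doubling n.n.n.n with '.' between the halves:

n.n.n.n.n.n.n.n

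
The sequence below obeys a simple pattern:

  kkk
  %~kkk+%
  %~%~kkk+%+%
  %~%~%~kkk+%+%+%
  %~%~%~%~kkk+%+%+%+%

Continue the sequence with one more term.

Every step adds %~ to the front and +% to the end of the previous string.
So the next term is %~·%~%~%~%~kkk+%+%+%+%·+%.

%~%~%~%~%~kkk+%+%+%+%+%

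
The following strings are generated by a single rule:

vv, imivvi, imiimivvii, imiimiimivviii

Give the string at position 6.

Each term wraps the previous one in imi on the left and i on the right.
From imiimiimivviii, 2 further steps: imiimiimivviii → imiimiimiimivviiii → (answer).

imiimiimiimiimivviiiii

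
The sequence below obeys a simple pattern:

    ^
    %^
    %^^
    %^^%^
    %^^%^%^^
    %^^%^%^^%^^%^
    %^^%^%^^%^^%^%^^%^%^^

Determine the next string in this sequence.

%^^%^%^^%^^%^%^^%^%^^%^^%^%^^%^^%^

Each term (from the third on) is the previous term followed by the one before it: term 3 = %^·^ = %^^.
The next term joins %^^%^%^^%^^%^%^^%^%^^ and %^^%^%^^%^^%^.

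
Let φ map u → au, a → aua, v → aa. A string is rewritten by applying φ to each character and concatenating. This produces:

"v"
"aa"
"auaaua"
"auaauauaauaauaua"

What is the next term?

Applying the rule to each of the 16 symbols of auaauauaauaauaua gives the pieces aua au aua aua au aua au aua aua au aua aua au aua au aua, which concatenate to the answer.

auaauauaauaauauaauauaauaauauaauaauauaauaua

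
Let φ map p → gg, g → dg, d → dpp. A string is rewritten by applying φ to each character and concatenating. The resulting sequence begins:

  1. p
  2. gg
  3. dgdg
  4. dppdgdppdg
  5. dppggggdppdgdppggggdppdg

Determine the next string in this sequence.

Rewriting the 24 symbols of dppggggdppdgdppggggdppdg one by one yields dpp gg gg dg dg dg dg dpp gg gg dpp dg dpp gg gg dg dg dg dg dpp gg gg dpp dg; concatenated:

dppggggdgdgdgdgdppggggdppdgdppggggdgdgdgdgdppggggdppdg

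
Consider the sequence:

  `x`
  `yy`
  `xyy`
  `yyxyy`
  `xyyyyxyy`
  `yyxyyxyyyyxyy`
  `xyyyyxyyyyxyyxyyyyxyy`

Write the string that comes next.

From term 3 onward, concatenate the second-to-last term with the last: x·yy = xyy, yy·xyy = yyxyy, …
The next term joins yyxyyxyyyyxyy and xyyyyxyyyyxyyxyyyyxyy.

yyxyyxyyyyxyyxyyyyxyyyyxyyxyyyyxyy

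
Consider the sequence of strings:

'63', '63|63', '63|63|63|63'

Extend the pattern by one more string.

63|63|63|63|63|63|63|63

s(k+1) = s(k)·|·s(k) — each term doubles the last with '|' between the halves.
One more doubling of 63|63|63|63 gives the answer.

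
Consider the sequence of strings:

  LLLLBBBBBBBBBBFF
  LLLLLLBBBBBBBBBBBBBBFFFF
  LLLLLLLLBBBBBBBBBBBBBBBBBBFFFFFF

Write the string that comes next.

The n-th term is 2n L's then 4n+2 B's then 2n-2 F's, where the shown terms are n = 2, 3, 4.
Setting n = 5 gives 10, 22, 8 characters in each block.

LLLLLLLLLLBBBBBBBBBBBBBBBBBBBBBBFFFFFFFF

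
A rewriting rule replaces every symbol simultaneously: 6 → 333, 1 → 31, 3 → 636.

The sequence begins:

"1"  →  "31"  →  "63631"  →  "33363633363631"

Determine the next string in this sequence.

63663663633363633363663663633363633363631

Replace each of the 14 characters of 33363633363631 in place — 636 636 636 333 636 333 636 636 636 333 636 333 636 31 — and concatenate.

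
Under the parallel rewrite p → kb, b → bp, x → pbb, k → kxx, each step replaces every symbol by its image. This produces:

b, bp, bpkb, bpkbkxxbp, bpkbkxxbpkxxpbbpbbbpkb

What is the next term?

Rewriting the 22 symbols of bpkbkxxbpkxxpbbpbbbpkb one by one yields bp kb kxx bp kxx pbb pbb bp kb kxx pbb pbb kb bp bp kb bp bp bp kb kxx bp; concatenated:

bpkbkxxbpkxxpbbpbbbpkbkxxpbbpbbkbbpbpkbbpbpbpkbkxxbp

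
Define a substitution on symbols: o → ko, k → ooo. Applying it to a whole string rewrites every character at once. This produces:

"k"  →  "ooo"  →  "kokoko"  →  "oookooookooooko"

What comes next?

Applying the rule to each of the 15 symbols of oookooookooooko gives the pieces ko ko ko ooo ko ko ko ko ooo ko ko ko ko ooo ko, which concatenate to the answer.

kokokooookokokokooookokokokooooko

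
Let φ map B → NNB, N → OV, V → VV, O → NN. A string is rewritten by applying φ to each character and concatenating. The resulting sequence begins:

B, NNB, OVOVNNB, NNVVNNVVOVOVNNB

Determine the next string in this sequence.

OVOVVVVVOVOVVVVVNNVVNNVVOVOVNNB

Replace each of the 15 characters of NNVVNNVVOVOVNNB in place — OV OV VV VV OV OV VV VV NN VV NN VV OV OV NNB — and concatenate.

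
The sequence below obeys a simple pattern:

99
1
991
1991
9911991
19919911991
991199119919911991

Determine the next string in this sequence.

This is a Fibonacci-style word recurrence s(k) = s(k−2)·s(k−1): e.g. 99·1 = 991.
So term 8 is 19919911991·991199119919911991.

19919911991991199119919911991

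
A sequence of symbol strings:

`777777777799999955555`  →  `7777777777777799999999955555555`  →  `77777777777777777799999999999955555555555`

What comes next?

Term n consists of 4n+2 7's, followed by 3n 9's, followed by 3n-1 5's, where the shown terms are n = 2, 3, 4.
Setting n = 5 gives 22, 15, 14 characters in each block.

777777777777777777777799999999999999955555555555555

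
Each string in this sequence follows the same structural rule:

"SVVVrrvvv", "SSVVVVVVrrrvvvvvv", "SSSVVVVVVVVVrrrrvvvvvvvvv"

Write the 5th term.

Reading off run lengths: S runs 1, 2, 3; V runs 3, 6, 9; r runs 2, 3, 4; v runs 3, 6, 9 — each is linear in n (n = 1, 2, …).
Setting n = 5 gives 5, 15, 6, 15 characters in each block.

SSSSSVVVVVVVVVVVVVVVrrrrrrvvvvvvvvvvvvvvv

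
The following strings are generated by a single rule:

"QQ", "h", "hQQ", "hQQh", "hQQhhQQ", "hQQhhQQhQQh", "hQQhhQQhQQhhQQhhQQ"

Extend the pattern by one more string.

This is a Fibonacci-style word recurrence s(k) = s(k−1)·s(k−2): e.g. h·QQ = hQQ.
Continuing: hQQhhQQhQQhhQQhhQQ · hQQhhQQhQQh gives term 8.

hQQhhQQhQQhhQQhhQQhQQhhQQhQQh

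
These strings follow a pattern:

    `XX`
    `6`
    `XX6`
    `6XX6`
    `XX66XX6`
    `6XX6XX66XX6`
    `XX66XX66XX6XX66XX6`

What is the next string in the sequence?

6XX6XX66XX6XX66XX66XX6XX66XX6

This is a Fibonacci-style word recurrence s(k) = s(k−2)·s(k−1): e.g. XX·6 = XX6.
So term 8 is 6XX6XX66XX6·XX66XX66XX6XX66XX6.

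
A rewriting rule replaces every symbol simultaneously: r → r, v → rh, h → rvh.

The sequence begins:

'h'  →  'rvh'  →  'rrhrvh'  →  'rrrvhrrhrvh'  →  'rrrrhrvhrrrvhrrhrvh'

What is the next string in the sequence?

Applying the rule to each of the 19 symbols of rrrrhrvhrrrvhrrhrvh gives the pieces r r r r rvh r rh rvh r r r rh rvh r r rvh r rh rvh, which concatenate to the answer.

rrrrrvhrrhrvhrrrrhrvhrrrvhrrhrvh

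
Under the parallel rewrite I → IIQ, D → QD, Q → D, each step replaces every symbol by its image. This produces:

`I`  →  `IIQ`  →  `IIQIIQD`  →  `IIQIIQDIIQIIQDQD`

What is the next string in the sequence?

Applying the rule to each of the 16 symbols of IIQIIQDIIQIIQDQD gives the pieces IIQ IIQ D IIQ IIQ D QD IIQ IIQ D IIQ IIQ D QD D QD, which concatenate to the answer.

IIQIIQDIIQIIQDQDIIQIIQDIIQIIQDQDDQD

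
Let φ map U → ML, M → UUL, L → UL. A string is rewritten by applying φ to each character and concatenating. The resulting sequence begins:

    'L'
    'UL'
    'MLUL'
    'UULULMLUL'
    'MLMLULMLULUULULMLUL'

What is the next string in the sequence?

Rewriting the 19 symbols of MLMLULMLULUULULMLUL one by one yields UUL UL UUL UL ML UL UUL UL ML UL ML ML UL ML UL UUL UL ML UL; concatenated:

UULULUULULMLULUULULMLULMLMLULMLULUULULMLUL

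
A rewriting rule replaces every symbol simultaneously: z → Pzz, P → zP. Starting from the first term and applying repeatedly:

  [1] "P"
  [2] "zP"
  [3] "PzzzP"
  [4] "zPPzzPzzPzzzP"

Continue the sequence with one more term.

PzzzPzPPzzPzzzPPzzPzzzPPzzPzzPzzzP

Replace each of the 13 characters of zPPzzPzzPzzzP in place — Pzz zP zP Pzz Pzz zP Pzz Pzz zP Pzz Pzz Pzz zP — and concatenate.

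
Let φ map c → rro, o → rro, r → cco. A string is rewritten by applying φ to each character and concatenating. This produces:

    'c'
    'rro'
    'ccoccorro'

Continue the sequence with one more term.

Expanding ccoccorro: c→rro, c→rro, o→rro, c→rro, c→rro, o→rro, r→cco, r→cco, o→rro. Concatenated: rro rro rro rro rro rro cco cco rro.

rrorrorrorrorrorroccoccorro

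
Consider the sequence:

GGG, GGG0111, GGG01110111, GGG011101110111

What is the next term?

Every step adds 0111 to the end: s(k+1) = s(k)·0111.
Applying this once more to GGG011101110111:

GGG0111011101110111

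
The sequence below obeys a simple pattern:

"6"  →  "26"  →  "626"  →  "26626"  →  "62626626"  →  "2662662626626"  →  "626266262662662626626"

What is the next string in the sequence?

From term 3 onward, concatenate the second-to-last term with the last: 6·26 = 626, 26·626 = 26626, …
So term 8 is 2662662626626·626266262662662626626.

2662662626626626266262662662626626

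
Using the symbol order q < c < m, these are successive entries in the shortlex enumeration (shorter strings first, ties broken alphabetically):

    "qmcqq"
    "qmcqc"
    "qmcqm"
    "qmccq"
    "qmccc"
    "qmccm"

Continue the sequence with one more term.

qmcmq

Find the rightmost character of qmccm below m, bump it to the next letter, and reset everything to its right to q.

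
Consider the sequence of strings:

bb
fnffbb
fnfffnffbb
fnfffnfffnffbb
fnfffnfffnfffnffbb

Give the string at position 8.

Each term is the previous one with fnff prepended.
From fnfffnfffnfffnffbb, 3 further steps: fnfffnfffnfffnffbb → fnfffnfffnfffnfffnffbb → fnfffnfffnfffnfffnfffnffbb → (answer).

fnfffnfffnfffnfffnfffnfffnffbb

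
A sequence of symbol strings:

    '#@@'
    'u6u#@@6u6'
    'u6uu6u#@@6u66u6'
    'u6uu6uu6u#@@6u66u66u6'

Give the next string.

u6uu6uu6uu6u#@@6u66u66u66u6

Every step adds u6u to the front and 6u6 to the end of the previous string.
So the next term is u6u·u6uu6uu6u#@@6u66u66u6·6u6.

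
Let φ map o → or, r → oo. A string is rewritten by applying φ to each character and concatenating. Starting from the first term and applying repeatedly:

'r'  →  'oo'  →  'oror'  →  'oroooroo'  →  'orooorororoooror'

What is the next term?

orooorororooorooorooorororoooroo

Replace each of the 16 characters of orooorororoooror in place — or oo or or or oo or oo or oo or or or oo or oo — and concatenate.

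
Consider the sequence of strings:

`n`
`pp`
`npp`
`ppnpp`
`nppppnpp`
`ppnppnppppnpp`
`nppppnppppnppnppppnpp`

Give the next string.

From term 3 onward, concatenate the second-to-last term with the last: n·pp = npp, pp·npp = ppnpp, …
The next term joins ppnppnppppnpp and nppppnppppnppnppppnpp.

ppnppnppppnppnppppnppppnppnppppnpp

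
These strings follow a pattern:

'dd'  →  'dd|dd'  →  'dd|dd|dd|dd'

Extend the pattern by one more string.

dd|dd|dd|dd|dd|dd|dd|dd

Every step duplicates the string with '|' between the halves.
One more doubling of dd|dd|dd|dd gives the answer.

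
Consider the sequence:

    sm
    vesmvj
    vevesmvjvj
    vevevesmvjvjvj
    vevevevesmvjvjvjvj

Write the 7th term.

vevevevevevesmvjvjvjvjvjvj

Each term wraps the previous one in ve on the left and vj on the right.
From vevevevesmvjvjvjvj, 2 further steps: vevevevesmvjvjvjvj → vevevevevesmvjvjvjvjvj → (answer).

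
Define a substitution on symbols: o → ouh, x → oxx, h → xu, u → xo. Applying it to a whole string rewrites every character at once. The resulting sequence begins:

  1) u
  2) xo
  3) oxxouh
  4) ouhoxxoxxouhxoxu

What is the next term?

Rewriting the 16 symbols of ouhoxxoxxouhxoxu one by one yields ouh xo xu ouh oxx oxx ouh oxx oxx ouh xo xu oxx ouh oxx xo; concatenated:

ouhxoxuouhoxxoxxouhoxxoxxouhxoxuoxxouhoxxxo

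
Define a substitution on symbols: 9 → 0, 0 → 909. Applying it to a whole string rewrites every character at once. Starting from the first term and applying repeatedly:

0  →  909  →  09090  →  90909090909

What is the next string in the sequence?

Apply φ to 90909090909 symbol by symbol: 9→0, 0→909, 9→0, 0→909, 9→0, 0→909, 9→0, 0→909, 9→0, 0→909, 9→0; joined: 0 909 0 909 0 909 0 909 0 909 0.

090909090909090909090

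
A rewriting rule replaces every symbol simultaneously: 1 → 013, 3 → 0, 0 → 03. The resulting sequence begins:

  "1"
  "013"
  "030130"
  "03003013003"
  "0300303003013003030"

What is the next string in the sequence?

Replace each of the 19 characters of 0300303003013003030 in place — 03 0 03 03 0 03 0 03 03 0 03 013 0 03 03 0 03 0 03 — and concatenate.

03003030030030300301300303003003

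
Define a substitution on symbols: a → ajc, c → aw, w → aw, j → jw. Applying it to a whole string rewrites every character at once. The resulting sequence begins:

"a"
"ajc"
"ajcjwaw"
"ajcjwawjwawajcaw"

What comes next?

ajcjwawjwawajcawjwawajcawajcjwawajcaw

Applying the rule to each of the 16 symbols of ajcjwawjwawajcaw gives the pieces ajc jw aw jw aw ajc aw jw aw ajc aw ajc jw aw ajc aw, which concatenate to the answer.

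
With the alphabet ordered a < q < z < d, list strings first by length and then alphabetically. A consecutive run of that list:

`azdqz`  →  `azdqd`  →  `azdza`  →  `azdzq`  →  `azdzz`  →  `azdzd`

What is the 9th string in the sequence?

azddz

Advancing 3 positions from azdzd through azdzd → azdda → azddq reaches term 9.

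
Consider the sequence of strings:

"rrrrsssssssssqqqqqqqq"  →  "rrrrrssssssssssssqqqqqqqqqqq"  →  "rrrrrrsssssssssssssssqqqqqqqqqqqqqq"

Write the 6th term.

Reading off run lengths: r runs 4, 5, 6; s runs 9, 12, 15; q runs 8, 11, 14 — each is linear in n, where the shown terms are n = 2, 3, 4.
Setting n = 7 gives 9, 24, 23 characters in each block.

rrrrrrrrrssssssssssssssssssssssssqqqqqqqqqqqqqqqqqqqqqqq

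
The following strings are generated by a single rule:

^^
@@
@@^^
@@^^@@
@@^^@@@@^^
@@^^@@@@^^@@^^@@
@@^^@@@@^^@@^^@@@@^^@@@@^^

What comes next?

From term 3 onward, concatenate the last term with the second-to-last: @@·^^ = @@^^, @@^^·@@ = @@^^@@, …
So term 8 is @@^^@@@@^^@@^^@@@@^^@@@@^^·@@^^@@@@^^@@^^@@.

@@^^@@@@^^@@^^@@@@^^@@@@^^@@^^@@@@^^@@^^@@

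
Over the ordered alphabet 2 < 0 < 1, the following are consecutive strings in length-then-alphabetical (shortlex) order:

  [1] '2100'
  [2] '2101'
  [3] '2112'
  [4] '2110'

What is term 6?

Advancing 2 positions from 2110 through 2110 → 2111 reaches term 6.

0222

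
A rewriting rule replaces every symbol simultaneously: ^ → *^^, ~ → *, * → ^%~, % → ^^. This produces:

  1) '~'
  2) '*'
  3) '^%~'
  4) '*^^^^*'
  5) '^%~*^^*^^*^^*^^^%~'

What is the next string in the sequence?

*^^^^*^%~*^^*^^^%~*^^*^^^%~*^^*^^^%~*^^*^^*^^^^*

φ(^%~*^^*^^*^^*^^^%~) expands symbol-by-symbol to *^^ ^^ * ^%~ *^^ *^^ ^%~ *^^ *^^ ^%~ *^^ *^^ ^%~ *^^ *^^ *^^ ^^ *; joining the 18 pieces gives the next term.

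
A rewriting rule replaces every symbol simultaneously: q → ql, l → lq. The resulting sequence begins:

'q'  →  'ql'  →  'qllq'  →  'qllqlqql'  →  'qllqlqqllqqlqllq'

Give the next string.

Replace each of the 16 characters of qllqlqqllqqlqllq in place — ql lq lq ql lq ql ql lq lq ql ql lq ql lq lq ql — and concatenate.

qllqlqqllqqlqllqlqqlqllqqllqlqql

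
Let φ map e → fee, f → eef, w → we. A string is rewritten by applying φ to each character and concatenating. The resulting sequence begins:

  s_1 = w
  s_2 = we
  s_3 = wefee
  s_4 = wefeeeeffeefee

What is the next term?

wefeeeeffeefeefeefeeeefeeffeefeeeeffeefee

Applying the rule to each of the 14 symbols of wefeeeeffeefee gives the pieces we fee eef fee fee fee fee eef eef fee fee eef fee fee, which concatenate to the answer.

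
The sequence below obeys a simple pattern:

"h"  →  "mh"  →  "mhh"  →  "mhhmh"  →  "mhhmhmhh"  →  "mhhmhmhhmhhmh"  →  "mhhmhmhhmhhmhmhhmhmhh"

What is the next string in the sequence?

Each term (from the third on) is the previous term followed by the one before it: term 3 = mh·h = mhh.
The next term joins mhhmhmhhmhhmhmhhmhmhh and mhhmhmhhmhhmh.

mhhmhmhhmhhmhmhhmhmhhmhhmhmhhmhhmh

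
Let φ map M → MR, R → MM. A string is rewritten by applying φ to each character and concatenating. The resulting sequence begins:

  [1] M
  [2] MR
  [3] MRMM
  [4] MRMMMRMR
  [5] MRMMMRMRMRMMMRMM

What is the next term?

φ(MRMMMRMRMRMMMRMM) expands symbol-by-symbol to MR MM MR MR MR MM MR MM MR MM MR MR MR MM MR MR; joining the 16 pieces gives the next term.

MRMMMRMRMRMMMRMMMRMMMRMRMRMMMRMR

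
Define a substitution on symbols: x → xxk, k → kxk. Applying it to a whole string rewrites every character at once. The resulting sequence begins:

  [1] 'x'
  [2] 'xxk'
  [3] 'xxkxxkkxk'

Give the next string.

xxkxxkkxkxxkxxkkxkkxkxxkkxk

Apply φ to xxkxxkkxk symbol by symbol: x→xxk, x→xxk, k→kxk, x→xxk, x→xxk, k→kxk, k→kxk, x→xxk, k→kxk; joined: xxk xxk kxk xxk xxk kxk kxk xxk kxk.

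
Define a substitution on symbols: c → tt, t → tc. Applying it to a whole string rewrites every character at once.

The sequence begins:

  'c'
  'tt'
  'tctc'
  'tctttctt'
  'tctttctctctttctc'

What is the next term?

Replace each of the 16 characters of tctttctctctttctc in place — tc tt tc tc tc tt tc tt tc tt tc tc tc tt tc tt — and concatenate.

tctttctctctttctttctttctctctttctt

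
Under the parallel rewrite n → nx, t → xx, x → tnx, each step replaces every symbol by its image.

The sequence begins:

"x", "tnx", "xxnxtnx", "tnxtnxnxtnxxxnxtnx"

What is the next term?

xxnxtnxxxnxtnxnxtnxxxnxtnxtnxtnxnxtnxxxnxtnx

Replace each of the 18 characters of tnxtnxnxtnxxxnxtnx in place — xx nx tnx xx nx tnx nx tnx xx nx tnx tnx tnx nx tnx xx nx tnx — and concatenate.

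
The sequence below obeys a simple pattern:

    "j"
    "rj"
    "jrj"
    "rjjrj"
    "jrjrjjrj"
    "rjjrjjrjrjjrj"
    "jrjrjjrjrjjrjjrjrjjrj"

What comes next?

This is a Fibonacci-style word recurrence s(k) = s(k−2)·s(k−1): e.g. j·rj = jrj.
So term 8 is rjjrjjrjrjjrj·jrjrjjrjrjjrjjrjrjjrj.

rjjrjjrjrjjrjjrjrjjrjrjjrjjrjrjjrj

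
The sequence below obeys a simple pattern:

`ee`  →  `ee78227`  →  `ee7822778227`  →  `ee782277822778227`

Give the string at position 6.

ee7822778227782277822778227

Every step adds 78227 to the end: s(k+1) = s(k)·78227.
From ee782277822778227, 2 further steps: ee782277822778227 → ee78227782277822778227 → (answer).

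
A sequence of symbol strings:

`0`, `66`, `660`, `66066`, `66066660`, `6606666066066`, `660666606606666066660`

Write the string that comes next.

6606666066066660666606606666066066

From term 3 onward, concatenate the last term with the second-to-last: 66·0 = 660, 660·66 = 66066, …
Continuing: 660666606606666066660 · 6606666066066 gives term 8.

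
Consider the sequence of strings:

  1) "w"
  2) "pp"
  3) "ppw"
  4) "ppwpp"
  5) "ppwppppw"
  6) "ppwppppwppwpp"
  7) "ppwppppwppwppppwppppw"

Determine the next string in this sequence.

ppwppppwppwppppwppppwppwppppwppwpp

Each term (from the third on) is the previous term followed by the one before it: term 3 = pp·w = ppw.
The next term joins ppwppppwppwppppwppppw and ppwppppwppwpp.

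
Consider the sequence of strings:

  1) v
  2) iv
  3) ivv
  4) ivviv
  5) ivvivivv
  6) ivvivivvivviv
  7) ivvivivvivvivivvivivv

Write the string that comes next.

Each term (from the third on) is the previous term followed by the one before it: term 3 = iv·v = ivv.
So term 8 is ivvivivvivvivivvivivv·ivvivivvivviv.

ivvivivvivvivivvivivvivvivivvivviv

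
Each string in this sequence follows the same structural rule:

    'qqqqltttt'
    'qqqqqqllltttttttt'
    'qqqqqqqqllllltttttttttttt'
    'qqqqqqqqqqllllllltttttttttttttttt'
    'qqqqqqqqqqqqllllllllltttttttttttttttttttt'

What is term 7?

The n-th term is 2n+2 q's then 2n-1 l's then 4n t's (n = 1, 2, …).
Setting n = 7 gives 16, 13, 28 characters in each block.

qqqqqqqqqqqqqqqqllllllllllllltttttttttttttttttttttttttttt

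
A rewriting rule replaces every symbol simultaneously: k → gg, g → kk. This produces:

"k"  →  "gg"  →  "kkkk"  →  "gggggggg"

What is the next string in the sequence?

kkkkkkkkkkkkkkkk

Apply φ to gggggggg symbol by symbol: g→kk, g→kk, g→kk, g→kk, g→kk, g→kk, g→kk, g→kk; joined: kk kk kk kk kk kk kk kk.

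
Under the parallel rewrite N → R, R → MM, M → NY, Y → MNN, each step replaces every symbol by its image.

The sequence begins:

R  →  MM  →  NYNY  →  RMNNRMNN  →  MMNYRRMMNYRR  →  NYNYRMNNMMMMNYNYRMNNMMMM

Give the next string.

RMNNRMNNMMNYRRNYNYNYNYRMNNRMNNMMNYRRNYNYNYNY

φ(NYNYRMNNMMMMNYNYRMNNMMMM) expands symbol-by-symbol to R MNN R MNN MM NY R R NY NY NY NY R MNN R MNN MM NY R R NY NY NY NY; joining the 24 pieces gives the next term.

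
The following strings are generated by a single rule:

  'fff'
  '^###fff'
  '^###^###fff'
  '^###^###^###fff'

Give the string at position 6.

The strings grow by a fixed prefix ^### each time.
From ^###^###^###fff, 2 further steps: ^###^###^###fff → ^###^###^###^###fff → (answer).

^###^###^###^###^###fff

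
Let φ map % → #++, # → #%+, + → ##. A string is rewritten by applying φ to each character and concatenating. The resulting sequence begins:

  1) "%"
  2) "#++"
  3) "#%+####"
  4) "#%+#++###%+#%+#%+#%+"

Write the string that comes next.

Replace each of the 20 characters of #%+#++###%+#%+#%+#%+ in place — #%+ #++ ## #%+ ## ## #%+ #%+ #%+ #++ ## #%+ #++ ## #%+ #++ ## #%+ #++ ## — and concatenate.

#%+#++###%+#####%+#%+#%+#++###%+#++###%+#++###%+#++##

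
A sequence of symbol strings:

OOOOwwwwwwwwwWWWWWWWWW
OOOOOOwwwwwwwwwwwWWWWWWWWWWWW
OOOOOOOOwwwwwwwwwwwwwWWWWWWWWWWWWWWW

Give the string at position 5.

Each string has the form O^{2n-2} w^{2n+3} W^{3n}, where the shown terms are n = 3, 4, 5.
Setting n = 7 gives 12, 17, 21 characters in each block.

OOOOOOOOOOOOwwwwwwwwwwwwwwwwwWWWWWWWWWWWWWWWWWWWWW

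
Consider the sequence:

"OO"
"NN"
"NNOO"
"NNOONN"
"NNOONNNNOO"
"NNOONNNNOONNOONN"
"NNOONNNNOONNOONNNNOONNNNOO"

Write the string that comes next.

This is a Fibonacci-style word recurrence s(k) = s(k−1)·s(k−2): e.g. NN·OO = NNOO.
So term 8 is NNOONNNNOONNOONNNNOONNNNOO·NNOONNNNOONNOONN.

NNOONNNNOONNOONNNNOONNNNOONNOONNNNOONNOONN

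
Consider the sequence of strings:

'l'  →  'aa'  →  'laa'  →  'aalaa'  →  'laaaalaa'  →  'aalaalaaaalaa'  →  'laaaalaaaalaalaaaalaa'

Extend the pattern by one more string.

aalaalaaaalaalaaaalaaaalaalaaaalaa

From term 3 onward, concatenate the second-to-last term with the last: l·aa = laa, aa·laa = aalaa, …
So term 8 is aalaalaaaalaa·laaaalaaaalaalaaaalaa.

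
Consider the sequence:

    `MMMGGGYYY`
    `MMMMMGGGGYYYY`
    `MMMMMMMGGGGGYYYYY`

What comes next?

MMMMMMMMMGGGGGGYYYYYY

The n-th term is 2n-1 M's then n+1 G's then n+1 Y's, where the shown terms are n = 2, 3, 4.
Setting n = 5 gives 9, 6, 6 characters in each block.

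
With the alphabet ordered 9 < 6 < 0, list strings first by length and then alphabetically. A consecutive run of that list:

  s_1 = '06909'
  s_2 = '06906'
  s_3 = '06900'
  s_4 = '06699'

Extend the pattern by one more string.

06696

Treat 06699 as a base-3 numeral over the given alphabet and add one, carrying through any trailing 0's.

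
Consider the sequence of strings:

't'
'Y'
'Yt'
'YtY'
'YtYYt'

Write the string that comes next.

Each term (from the third on) is the previous term followed by the one before it: term 3 = Y·t = Yt.
So term 6 is YtYYt·YtY.

YtYYtYtY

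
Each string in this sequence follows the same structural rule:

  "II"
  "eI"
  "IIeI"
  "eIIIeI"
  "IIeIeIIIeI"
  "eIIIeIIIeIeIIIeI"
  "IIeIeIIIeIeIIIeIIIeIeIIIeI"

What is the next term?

Each term (from the third on) is the two preceding terms concatenated in order: term 3 = II·eI = IIeI.
The next term joins eIIIeIIIeIeIIIeI and IIeIeIIIeIeIIIeIIIeIeIIIeI.

eIIIeIIIeIeIIIeIIIeIeIIIeIeIIIeIIIeIeIIIeI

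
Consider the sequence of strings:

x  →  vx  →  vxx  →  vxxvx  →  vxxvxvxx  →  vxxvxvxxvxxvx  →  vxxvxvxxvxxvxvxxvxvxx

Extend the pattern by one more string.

From term 3 onward, concatenate the last term with the second-to-last: vx·x = vxx, vxx·vx = vxxvx, …
Continuing: vxxvxvxxvxxvxvxxvxvxx · vxxvxvxxvxxvx gives term 8.

vxxvxvxxvxxvxvxxvxvxxvxxvxvxxvxxvx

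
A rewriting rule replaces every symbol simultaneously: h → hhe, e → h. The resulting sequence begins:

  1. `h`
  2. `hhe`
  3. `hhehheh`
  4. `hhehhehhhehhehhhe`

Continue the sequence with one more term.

hhehhehhhehhehhhehhehhehhhehhehhhehhehheh

φ(hhehhehhhehhehhhe) expands symbol-by-symbol to hhe hhe h hhe hhe h hhe hhe hhe h hhe hhe h hhe hhe hhe h; joining the 17 pieces gives the next term.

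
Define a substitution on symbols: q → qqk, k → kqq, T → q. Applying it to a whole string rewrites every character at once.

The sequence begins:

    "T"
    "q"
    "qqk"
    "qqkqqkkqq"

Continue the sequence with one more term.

Apply φ to qqkqqkkqq symbol by symbol: q→qqk, q→qqk, k→kqq, q→qqk, q→qqk, k→kqq, k→kqq, q→qqk, q→qqk; joined: qqk qqk kqq qqk qqk kqq kqq qqk qqk.

qqkqqkkqqqqkqqkkqqkqqqqkqqk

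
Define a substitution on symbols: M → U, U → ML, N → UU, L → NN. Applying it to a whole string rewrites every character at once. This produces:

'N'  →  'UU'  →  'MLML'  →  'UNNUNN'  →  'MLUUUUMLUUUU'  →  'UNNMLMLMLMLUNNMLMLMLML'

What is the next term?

Replace each of the 22 characters of UNNMLMLMLMLUNNMLMLMLML in place — ML UU UU U NN U NN U NN U NN ML UU UU U NN U NN U NN U NN — and concatenate.

MLUUUUUNNUNNUNNUNNMLUUUUUNNUNNUNNUNN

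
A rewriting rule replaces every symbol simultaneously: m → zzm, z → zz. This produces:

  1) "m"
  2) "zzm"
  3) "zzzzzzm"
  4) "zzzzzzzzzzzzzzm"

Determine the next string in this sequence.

φ(zzzzzzzzzzzzzzm) expands symbol-by-symbol to zz zz zz zz zz zz zz zz zz zz zz zz zz zz zzm; joining the 15 pieces gives the next term.

zzzzzzzzzzzzzzzzzzzzzzzzzzzzzzm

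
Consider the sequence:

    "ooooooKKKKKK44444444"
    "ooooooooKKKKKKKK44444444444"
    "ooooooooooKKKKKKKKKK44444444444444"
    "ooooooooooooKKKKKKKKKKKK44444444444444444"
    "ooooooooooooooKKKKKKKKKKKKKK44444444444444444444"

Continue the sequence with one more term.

ooooooooooooooooKKKKKKKKKKKKKKKK44444444444444444444444

Reading off run lengths: o runs 6, 8, 10, 12, 14; K runs 6, 8, 10, 12, 14; 4 runs 8, 11, 14, 17, 20 — each is linear in n, where the shown terms are n = 2, 3, 4, 5, 6.
Setting n = 7 gives 16, 16, 23 characters in each block.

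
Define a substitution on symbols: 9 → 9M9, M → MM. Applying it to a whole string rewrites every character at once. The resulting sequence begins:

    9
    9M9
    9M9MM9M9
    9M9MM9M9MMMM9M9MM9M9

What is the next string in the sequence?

9M9MM9M9MMMM9M9MM9M9MMMMMMMM9M9MM9M9MMMM9M9MM9M9

φ(9M9MM9M9MMMM9M9MM9M9) expands symbol-by-symbol to 9M9 MM 9M9 MM MM 9M9 MM 9M9 MM MM MM MM 9M9 MM 9M9 MM MM 9M9 MM 9M9; joining the 20 pieces gives the next term.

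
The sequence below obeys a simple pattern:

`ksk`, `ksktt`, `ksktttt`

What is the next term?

ksktttttt

Each term is the previous one with tt appended.
So the next term is ksktttt·tt.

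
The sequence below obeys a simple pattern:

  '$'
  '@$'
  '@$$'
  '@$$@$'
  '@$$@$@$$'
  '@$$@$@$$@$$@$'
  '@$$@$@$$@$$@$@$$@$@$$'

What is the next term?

@$$@$@$$@$$@$@$$@$@$$@$$@$@$$@$$@$

From term 3 onward, concatenate the last term with the second-to-last: @$·$ = @$$, @$$·@$ = @$$@$, …
Continuing: @$$@$@$$@$$@$@$$@$@$$ · @$$@$@$$@$$@$ gives term 8.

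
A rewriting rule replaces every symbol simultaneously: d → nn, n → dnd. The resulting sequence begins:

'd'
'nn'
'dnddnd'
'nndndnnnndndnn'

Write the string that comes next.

Applying the rule to each of the 14 symbols of nndndnnnndndnn gives the pieces dnd dnd nn dnd nn dnd dnd dnd dnd nn dnd nn dnd dnd, which concatenate to the answer.

dnddndnndndnndnddnddnddndnndndnndnddnd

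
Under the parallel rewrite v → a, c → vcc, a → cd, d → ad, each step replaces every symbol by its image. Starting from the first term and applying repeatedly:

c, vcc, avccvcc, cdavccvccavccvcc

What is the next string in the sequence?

vccadcdavccvccavccvcccdavccvccavccvcc

Applying the rule to each of the 16 symbols of cdavccvccavccvcc gives the pieces vcc ad cd a vcc vcc a vcc vcc cd a vcc vcc a vcc vcc, which concatenate to the answer.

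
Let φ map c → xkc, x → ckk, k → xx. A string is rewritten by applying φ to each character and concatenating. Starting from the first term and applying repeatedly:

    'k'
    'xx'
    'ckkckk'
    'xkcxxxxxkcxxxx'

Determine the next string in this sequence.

Rewriting the 14 symbols of xkcxxxxxkcxxxx one by one yields ckk xx xkc ckk ckk ckk ckk ckk xx xkc ckk ckk ckk ckk; concatenated:

ckkxxxkcckkckkckkckkckkxxxkcckkckkckkckk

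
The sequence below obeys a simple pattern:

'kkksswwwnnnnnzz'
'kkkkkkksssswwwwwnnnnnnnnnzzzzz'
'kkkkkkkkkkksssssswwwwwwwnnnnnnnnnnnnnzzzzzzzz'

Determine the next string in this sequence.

Each string has the form k^{4n-1} s^{2n} w^{2n+1} n^{4n+1} z^{3n-1} (n = 1, 2, …).
Setting n = 4 gives 15, 8, 9, 17, 11 characters in each block.

kkkkkkkkkkkkkkksssssssswwwwwwwwwnnnnnnnnnnnnnnnnnzzzzzzzzzzz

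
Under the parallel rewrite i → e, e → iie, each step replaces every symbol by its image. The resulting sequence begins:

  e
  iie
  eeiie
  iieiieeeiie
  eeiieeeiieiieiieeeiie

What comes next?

iieiieeeiieiieiieeeiieeeiieeeiieiieiieeeiie

φ(eeiieeeiieiieiieeeiie) expands symbol-by-symbol to iie iie e e iie iie iie e e iie e e iie e e iie iie iie e e iie; joining the 21 pieces gives the next term.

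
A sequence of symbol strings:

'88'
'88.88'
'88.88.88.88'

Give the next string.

Each string is two copies of the previous one joined by '.'.
Doubling 88.88.88.88 with '.' between the halves:

88.88.88.88.88.88.88.88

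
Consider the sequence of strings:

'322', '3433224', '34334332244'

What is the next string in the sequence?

Each term wraps the previous one in 343 on the left and 4 on the right.
So the next term is 343·34334332244·4.

343343343322444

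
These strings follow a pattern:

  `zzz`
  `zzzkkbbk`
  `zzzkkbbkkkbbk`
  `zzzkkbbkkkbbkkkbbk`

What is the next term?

Each term is the previous one with kkbbk appended.
So the next term is zzzkkbbkkkbbkkkbbk·kkbbk.

zzzkkbbkkkbbkkkbbkkkbbk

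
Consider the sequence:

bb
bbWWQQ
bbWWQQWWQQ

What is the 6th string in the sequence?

bbWWQQWWQQWWQQWWQQWWQQ

Every step adds WWQQ to the end: s(k+1) = s(k)·WWQQ.
From bbWWQQWWQQ, 3 further steps: bbWWQQWWQQ → bbWWQQWWQQWWQQ → bbWWQQWWQQWWQQWWQQ → (answer).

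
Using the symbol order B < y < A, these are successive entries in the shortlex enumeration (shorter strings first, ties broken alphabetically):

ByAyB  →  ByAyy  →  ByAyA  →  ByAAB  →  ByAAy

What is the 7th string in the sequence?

Advancing 2 positions from ByAAy through ByAAy → ByAAA reaches term 7.

BABBB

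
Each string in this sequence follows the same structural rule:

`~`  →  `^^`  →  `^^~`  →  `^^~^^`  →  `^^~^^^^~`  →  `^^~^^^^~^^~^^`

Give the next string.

Each term (from the third on) is the previous term followed by the one before it: term 3 = ^^·~ = ^^~.
Continuing: ^^~^^^^~^^~^^ · ^^~^^^^~ gives term 7.

^^~^^^^~^^~^^^^~^^^^~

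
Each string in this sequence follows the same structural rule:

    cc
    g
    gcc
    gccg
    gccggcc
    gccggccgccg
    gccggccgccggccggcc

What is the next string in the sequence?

gccggccgccggccggccgccggccgccg

Each term (from the third on) is the previous term followed by the one before it: term 3 = g·cc = gcc.
So term 8 is gccggccgccggccggcc·gccggccgccg.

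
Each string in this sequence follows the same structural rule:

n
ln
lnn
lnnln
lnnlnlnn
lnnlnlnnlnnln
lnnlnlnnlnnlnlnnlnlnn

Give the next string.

lnnlnlnnlnnlnlnnlnlnnlnnlnlnnlnnln

Each term (from the third on) is the previous term followed by the one before it: term 3 = ln·n = lnn.
The next term joins lnnlnlnnlnnlnlnnlnlnn and lnnlnlnnlnnln.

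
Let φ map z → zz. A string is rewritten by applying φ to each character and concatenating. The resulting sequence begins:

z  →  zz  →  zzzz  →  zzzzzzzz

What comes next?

Expanding zzzzzzzz: z→zz, z→zz, z→zz, z→zz, z→zz, z→zz, z→zz, z→zz. Concatenated: zz zz zz zz zz zz zz zz.

zzzzzzzzzzzzzzzz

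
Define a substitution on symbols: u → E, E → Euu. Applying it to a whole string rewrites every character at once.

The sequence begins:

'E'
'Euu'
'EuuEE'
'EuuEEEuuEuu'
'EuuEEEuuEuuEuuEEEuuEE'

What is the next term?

EuuEEEuuEuuEuuEEEuuEEEuuEEEuuEuuEuuEEEuuEuu

Applying the rule to each of the 21 symbols of EuuEEEuuEuuEuuEEEuuEE gives the pieces Euu E E Euu Euu Euu E E Euu E E Euu E E Euu Euu Euu E E Euu Euu, which concatenate to the answer.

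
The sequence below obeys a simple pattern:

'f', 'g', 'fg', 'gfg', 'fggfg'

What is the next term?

gfgfggfg

This is a Fibonacci-style word recurrence s(k) = s(k−2)·s(k−1): e.g. f·g = fg.
So term 6 is gfg·fggfg.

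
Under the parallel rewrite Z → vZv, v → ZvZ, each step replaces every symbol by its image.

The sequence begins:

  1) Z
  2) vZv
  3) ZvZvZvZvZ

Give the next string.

vZvZvZvZvZvZvZvZvZvZvZvZvZv

Apply φ to ZvZvZvZvZ symbol by symbol: Z→vZv, v→ZvZ, Z→vZv, v→ZvZ, Z→vZv, v→ZvZ, Z→vZv, v→ZvZ, Z→vZv; joined: vZv ZvZ vZv ZvZ vZv ZvZ vZv ZvZ vZv.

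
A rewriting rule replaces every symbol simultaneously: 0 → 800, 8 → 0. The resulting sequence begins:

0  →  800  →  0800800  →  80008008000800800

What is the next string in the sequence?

Replace each of the 17 characters of 80008008000800800 in place — 0 800 800 800 0 800 800 0 800 800 800 0 800 800 0 800 800 — and concatenate.

08008008000800800080080080008008000800800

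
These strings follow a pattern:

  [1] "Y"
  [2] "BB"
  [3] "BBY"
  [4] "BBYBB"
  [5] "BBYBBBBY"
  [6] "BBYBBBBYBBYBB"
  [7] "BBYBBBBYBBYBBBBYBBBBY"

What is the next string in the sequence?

Each term (from the third on) is the previous term followed by the one before it: term 3 = BB·Y = BBY.
So term 8 is BBYBBBBYBBYBBBBYBBBBY·BBYBBBBYBBYBB.

BBYBBBBYBBYBBBBYBBBBYBBYBBBBYBBYBB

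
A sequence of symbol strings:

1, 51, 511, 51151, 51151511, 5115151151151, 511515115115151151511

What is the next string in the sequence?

From term 3 onward, concatenate the last term with the second-to-last: 51·1 = 511, 511·51 = 51151, …
So term 8 is 511515115115151151511·5115151151151.

5115151151151511515115115151151151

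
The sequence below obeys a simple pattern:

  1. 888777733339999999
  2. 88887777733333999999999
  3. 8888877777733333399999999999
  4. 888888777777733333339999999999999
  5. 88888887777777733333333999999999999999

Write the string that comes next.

Each string has the form 8^{n} 7^{n+1} 3^{n+1} 9^{2n+1}, where the shown terms are n = 3, 4, 5, 6, 7.
At n = 8 the blocks have lengths 8, 9, 9, 17.

8888888877777777733333333399999999999999999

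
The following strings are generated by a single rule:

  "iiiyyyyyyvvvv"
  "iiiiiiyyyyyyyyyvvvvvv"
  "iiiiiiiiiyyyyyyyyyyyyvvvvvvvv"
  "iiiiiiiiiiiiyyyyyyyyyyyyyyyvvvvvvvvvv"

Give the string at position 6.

The n-th term is 3n i's then 3n+3 y's then 2n+2 v's (n = 1, 2, …).
At n = 6 the blocks have lengths 18, 21, 14.

iiiiiiiiiiiiiiiiiiyyyyyyyyyyyyyyyyyyyyyvvvvvvvvvvvvvv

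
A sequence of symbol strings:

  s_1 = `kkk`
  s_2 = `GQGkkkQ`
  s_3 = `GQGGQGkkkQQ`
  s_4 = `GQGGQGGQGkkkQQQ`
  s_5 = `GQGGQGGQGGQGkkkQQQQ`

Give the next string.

GQGGQGGQGGQGGQGkkkQQQQQ

Every step adds GQG to the front and Q to the end of the previous string.
One more step from GQGGQGGQGGQGkkkQQQQ gives the answer.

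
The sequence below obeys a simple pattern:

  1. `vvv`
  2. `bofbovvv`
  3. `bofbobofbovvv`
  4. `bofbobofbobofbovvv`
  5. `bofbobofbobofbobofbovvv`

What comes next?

bofbobofbobofbobofbobofbovvv

The strings grow by a fixed prefix bofbo each time.
So the next term is bofbo·bofbobofbobofbobofbovvv.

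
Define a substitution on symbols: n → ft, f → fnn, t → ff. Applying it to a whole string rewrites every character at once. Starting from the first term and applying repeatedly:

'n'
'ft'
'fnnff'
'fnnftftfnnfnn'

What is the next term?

Applying the rule to each of the 13 symbols of fnnftftfnnfnn gives the pieces fnn ft ft fnn ff fnn ff fnn ft ft fnn ft ft, which concatenate to the answer.

fnnftftfnnfffnnfffnnftftfnnftft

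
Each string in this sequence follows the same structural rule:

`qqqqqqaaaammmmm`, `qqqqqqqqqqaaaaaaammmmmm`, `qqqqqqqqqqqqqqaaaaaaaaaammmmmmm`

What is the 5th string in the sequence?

Each string has the form q^{4n-2} a^{3n-2} m^{n+3}, where the shown terms are n = 2, 3, 4.
For term 5, n = 6, so the run lengths are 22, 16, 9.

qqqqqqqqqqqqqqqqqqqqqqaaaaaaaaaaaaaaaammmmmmmmm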